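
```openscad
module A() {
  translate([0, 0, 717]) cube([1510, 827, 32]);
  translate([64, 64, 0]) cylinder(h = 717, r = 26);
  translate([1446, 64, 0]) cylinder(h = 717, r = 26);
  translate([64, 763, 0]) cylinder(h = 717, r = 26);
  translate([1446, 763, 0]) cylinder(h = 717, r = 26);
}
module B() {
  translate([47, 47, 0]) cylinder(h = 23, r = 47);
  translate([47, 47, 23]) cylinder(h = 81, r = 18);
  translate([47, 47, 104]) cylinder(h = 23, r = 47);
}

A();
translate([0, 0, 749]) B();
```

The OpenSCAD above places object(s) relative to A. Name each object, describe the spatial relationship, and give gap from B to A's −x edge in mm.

The spool's min-x is at 0; the table's min-x is 0; gap = 0 mm.

A is a table. B is a spool. The spool is on top of the table. The gap from the spool to the table's −x edge is 0 mm.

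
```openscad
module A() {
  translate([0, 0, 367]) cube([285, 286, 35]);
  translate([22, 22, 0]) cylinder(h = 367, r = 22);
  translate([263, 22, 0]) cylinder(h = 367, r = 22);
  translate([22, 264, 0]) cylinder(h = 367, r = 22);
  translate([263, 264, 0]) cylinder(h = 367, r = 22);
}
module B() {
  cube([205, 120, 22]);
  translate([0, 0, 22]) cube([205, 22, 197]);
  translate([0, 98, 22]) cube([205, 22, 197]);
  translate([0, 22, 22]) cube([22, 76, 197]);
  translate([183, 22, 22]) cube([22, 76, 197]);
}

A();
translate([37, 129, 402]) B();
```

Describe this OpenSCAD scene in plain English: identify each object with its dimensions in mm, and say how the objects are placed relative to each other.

A is a four-legged stool. The seat is 285×286 mm, 35 mm thick, top at z = 402 mm. It stands on four round legs, each 44 mm in diameter, from z = 0 to the seat underside, each leg's axis is inset half a diameter from the nearest pair of seat edges (so the leg's bounding box is flush with the corner).

B is an open-topped rectangular box: outside dimensions 205×120×219 mm, with a uniform wall and base thickness of 22 mm. The base is a full 205×120 slab on the floor; four walls sit on top of the base. The front and back walls (the −y and +y sides) span the full width; the two side walls fit between them.

The open box is on top of the stool.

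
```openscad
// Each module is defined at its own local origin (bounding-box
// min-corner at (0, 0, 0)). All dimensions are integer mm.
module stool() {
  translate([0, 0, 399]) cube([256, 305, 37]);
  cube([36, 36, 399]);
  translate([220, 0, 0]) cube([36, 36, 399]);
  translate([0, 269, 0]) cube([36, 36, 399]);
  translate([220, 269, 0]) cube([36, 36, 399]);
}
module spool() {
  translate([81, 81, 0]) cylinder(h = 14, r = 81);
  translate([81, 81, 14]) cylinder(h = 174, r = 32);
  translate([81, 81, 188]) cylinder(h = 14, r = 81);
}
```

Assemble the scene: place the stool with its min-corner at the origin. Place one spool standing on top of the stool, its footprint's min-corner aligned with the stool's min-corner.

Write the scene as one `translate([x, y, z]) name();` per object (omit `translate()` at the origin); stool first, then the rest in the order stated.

stool();
translate([0, 0, 436]) spool();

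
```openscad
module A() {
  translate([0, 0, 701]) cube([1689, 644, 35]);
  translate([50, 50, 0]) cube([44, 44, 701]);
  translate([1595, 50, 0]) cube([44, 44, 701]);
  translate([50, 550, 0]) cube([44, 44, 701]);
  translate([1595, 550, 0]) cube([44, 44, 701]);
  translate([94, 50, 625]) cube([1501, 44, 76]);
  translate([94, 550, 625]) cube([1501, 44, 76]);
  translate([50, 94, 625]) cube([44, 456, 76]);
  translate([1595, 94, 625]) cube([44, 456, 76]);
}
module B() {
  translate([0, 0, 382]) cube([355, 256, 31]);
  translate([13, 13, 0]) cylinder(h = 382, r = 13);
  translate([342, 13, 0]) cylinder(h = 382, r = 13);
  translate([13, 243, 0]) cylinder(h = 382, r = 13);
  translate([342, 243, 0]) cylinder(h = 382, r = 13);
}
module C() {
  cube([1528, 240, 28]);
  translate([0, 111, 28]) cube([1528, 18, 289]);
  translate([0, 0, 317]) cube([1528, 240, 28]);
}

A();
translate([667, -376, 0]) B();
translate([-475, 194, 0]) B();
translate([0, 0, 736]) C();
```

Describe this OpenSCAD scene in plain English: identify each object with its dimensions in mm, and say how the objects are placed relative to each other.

A is a rectangular dining table. The top is 1689×644×35 mm with its upper surface at z = 736 mm. It stands on four 44×44 mm square legs, each inset 50 mm from the nearest pair of top edges, running from the floor to the underside of the top. Four apron rails, 44 mm thick and 76 mm tall, run between adjacent legs with their top edges flush with the underside of the top and their outer faces flush with the legs' outer faces.

B is a four-legged stool. The seat is a 355×256×31 mm slab whose top surface is at z = 413 mm; four round legs, each 26 mm in diameter, run from the floor (z = 0) to the underside of the seat, each leg's axis is inset half a diameter from the nearest pair of seat edges (so the leg's bounding box is flush with the corner).

C is an I-beam lying along x, 1528 mm long. Overall section height 345 mm. Two flanges 240 mm wide (y) and 28 mm thick, one on the floor and one at the top; a web 18 mm thick runs between them, centred on the flange width.

Two stools sit around the table at the −y, −x sides. The I-beam is on top of the table.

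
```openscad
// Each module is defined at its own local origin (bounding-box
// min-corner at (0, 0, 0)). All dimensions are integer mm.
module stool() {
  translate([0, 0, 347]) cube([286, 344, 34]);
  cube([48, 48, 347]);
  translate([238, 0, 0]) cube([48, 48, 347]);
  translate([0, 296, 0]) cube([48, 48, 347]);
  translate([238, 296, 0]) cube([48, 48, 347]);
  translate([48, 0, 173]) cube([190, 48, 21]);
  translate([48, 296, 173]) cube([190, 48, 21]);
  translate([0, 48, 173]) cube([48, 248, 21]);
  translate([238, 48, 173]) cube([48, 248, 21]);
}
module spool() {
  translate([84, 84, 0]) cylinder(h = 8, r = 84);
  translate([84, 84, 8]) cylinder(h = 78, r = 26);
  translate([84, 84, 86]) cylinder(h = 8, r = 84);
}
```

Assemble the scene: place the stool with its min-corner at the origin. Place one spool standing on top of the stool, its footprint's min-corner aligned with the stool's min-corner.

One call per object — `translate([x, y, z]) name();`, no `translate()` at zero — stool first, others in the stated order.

stool();
translate([0, 0, 381]) spool();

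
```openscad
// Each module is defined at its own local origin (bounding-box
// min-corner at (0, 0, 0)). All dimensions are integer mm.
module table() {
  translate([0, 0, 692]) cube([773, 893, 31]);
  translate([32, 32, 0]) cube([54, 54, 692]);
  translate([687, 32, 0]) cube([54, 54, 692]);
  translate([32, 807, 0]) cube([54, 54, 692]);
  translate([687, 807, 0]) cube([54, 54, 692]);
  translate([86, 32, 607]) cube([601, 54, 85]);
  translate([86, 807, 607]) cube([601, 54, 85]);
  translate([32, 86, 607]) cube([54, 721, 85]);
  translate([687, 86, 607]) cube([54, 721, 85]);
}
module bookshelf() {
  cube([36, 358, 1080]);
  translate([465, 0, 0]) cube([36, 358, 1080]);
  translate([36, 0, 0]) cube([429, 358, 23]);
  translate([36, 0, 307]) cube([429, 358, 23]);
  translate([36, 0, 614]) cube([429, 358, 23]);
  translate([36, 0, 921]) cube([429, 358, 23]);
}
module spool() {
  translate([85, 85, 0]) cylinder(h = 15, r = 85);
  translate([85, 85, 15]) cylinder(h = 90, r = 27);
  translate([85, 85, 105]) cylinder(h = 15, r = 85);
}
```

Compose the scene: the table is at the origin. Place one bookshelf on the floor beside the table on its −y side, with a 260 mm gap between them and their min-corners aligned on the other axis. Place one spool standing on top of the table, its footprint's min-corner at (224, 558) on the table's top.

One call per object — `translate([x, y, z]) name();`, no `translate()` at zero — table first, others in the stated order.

table();
translate([0, -618, 0]) bookshelf();
translate([224, 558, 723]) spool();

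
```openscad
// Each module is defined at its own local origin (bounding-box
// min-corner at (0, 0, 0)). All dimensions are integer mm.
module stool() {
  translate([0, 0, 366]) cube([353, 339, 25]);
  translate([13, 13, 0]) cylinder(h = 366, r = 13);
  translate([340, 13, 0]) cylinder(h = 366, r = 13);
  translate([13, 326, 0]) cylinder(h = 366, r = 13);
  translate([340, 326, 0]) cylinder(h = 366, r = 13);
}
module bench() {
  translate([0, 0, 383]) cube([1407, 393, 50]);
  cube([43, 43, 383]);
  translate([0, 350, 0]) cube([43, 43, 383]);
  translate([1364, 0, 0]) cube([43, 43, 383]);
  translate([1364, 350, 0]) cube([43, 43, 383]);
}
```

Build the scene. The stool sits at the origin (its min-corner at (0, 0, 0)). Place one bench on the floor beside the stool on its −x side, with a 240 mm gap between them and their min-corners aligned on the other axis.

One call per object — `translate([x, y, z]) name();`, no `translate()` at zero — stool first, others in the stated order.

stool();
translate([-1647, 0, 0]) bench();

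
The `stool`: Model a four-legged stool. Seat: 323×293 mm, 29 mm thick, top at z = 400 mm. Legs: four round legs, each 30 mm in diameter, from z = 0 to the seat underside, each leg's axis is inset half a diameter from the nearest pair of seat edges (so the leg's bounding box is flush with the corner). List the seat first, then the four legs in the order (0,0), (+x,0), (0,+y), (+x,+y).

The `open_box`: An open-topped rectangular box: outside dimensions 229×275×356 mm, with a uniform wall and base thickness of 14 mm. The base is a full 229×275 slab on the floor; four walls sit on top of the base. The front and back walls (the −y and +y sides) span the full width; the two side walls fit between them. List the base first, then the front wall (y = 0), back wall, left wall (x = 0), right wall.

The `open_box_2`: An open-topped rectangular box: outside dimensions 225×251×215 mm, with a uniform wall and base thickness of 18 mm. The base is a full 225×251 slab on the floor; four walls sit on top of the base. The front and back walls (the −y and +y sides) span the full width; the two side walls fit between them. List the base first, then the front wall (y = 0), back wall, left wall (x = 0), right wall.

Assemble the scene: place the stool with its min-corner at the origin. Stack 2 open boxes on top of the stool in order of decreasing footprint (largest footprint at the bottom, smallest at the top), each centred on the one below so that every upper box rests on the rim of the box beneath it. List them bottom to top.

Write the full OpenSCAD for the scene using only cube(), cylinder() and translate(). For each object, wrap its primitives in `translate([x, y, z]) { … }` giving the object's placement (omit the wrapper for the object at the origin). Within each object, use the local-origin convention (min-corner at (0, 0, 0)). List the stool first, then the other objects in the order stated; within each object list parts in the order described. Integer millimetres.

translate([0, 0, 371]) cube([323, 293, 29]);
translate([15, 15, 0]) cylinder(h = 371, r = 15);
translate([308, 15, 0]) cylinder(h = 371, r = 15);
translate([15, 278, 0]) cylinder(h = 371, r = 15);
translate([308, 278, 0]) cylinder(h = 371, r = 15);
translate([47, 9, 400]) {
  cube([229, 275, 14]);
  translate([0, 0, 14]) cube([229, 14, 342]);
  translate([0, 261, 14]) cube([229, 14, 342]);
  translate([0, 14, 14]) cube([14, 247, 342]);
  translate([215, 14, 14]) cube([14, 247, 342]);
}
translate([49, 21, 756]) {
  cube([225, 251, 18]);
  translate([0, 0, 18]) cube([225, 18, 197]);
  translate([0, 233, 18]) cube([225, 18, 197]);
  translate([0, 18, 18]) cube([18, 215, 197]);
  translate([207, 18, 18]) cube([18, 215, 197]);
}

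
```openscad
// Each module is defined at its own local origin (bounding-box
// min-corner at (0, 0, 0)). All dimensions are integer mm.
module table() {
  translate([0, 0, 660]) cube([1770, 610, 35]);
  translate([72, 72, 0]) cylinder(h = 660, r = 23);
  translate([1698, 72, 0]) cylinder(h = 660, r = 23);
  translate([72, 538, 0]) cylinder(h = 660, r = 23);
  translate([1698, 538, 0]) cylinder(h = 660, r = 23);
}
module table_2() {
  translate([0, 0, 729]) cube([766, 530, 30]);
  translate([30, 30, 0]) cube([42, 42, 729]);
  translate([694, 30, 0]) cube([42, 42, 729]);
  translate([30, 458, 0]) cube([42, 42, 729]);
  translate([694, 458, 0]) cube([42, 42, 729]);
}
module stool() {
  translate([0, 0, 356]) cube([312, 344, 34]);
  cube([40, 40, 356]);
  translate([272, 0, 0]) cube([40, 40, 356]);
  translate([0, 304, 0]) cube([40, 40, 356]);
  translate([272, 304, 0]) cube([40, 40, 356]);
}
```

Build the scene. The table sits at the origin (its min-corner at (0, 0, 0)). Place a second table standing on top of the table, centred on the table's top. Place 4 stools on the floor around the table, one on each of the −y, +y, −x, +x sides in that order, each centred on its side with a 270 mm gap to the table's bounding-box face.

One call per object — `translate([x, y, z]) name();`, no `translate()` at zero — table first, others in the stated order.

table();
translate([502, 40, 695]) table_2();
translate([729, -614, 0]) stool();
translate([729, 880, 0]) stool();
translate([-582, 133, 0]) stool();
translate([2040, 133, 0]) stool();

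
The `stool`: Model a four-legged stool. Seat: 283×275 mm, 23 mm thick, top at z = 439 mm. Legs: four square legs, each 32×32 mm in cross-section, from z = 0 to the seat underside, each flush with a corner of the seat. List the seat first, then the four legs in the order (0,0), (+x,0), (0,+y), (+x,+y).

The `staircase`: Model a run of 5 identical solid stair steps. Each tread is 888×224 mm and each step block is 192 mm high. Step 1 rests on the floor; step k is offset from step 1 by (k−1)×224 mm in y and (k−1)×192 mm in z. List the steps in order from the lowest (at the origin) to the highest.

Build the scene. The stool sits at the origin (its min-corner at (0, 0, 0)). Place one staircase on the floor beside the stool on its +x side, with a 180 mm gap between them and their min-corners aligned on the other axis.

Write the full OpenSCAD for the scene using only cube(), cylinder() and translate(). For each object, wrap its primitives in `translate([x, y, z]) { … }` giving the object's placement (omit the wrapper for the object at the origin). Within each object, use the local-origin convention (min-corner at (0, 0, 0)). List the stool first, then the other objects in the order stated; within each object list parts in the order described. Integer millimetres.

translate([0, 0, 416]) cube([283, 275, 23]);
cube([32, 32, 416]);
translate([251, 0, 0]) cube([32, 32, 416]);
translate([0, 243, 0]) cube([32, 32, 416]);
translate([251, 243, 0]) cube([32, 32, 416]);
translate([463, 0, 0]) {
  cube([888, 224, 192]);
  translate([0, 224, 192]) cube([888, 224, 192]);
  translate([0, 448, 384]) cube([888, 224, 192]);
  translate([0, 672, 576]) cube([888, 224, 192]);
  translate([0, 896, 768]) cube([888, 224, 192]);
}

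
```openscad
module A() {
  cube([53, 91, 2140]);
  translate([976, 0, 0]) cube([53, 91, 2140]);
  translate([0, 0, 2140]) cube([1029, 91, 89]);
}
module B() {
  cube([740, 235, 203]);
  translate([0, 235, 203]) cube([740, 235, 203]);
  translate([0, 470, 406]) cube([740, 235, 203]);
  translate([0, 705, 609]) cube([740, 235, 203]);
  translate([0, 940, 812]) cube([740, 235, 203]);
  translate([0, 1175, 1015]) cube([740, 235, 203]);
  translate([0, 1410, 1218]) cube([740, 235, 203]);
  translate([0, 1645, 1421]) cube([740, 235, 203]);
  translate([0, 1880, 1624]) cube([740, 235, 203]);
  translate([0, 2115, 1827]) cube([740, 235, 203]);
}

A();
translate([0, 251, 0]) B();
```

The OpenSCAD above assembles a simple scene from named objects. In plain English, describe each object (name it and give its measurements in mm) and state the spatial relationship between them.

A is a rectangular door frame: two vertical jambs of 53×91 mm section, 2140 mm tall, with a clear opening 923 mm wide between their inner faces. A header 89 mm tall and 91 mm deep lies on top of the jambs and spans the full outside width.

B is a run of 10 identical solid stair steps. Each tread is 740×235 mm and each step block is 203 mm high. Step 1 rests on the floor; step k is offset from step 1 by (k−1)×235 mm in y and (k−1)×203 mm in z.

The staircase is on the floor beside the door frame on its +y side.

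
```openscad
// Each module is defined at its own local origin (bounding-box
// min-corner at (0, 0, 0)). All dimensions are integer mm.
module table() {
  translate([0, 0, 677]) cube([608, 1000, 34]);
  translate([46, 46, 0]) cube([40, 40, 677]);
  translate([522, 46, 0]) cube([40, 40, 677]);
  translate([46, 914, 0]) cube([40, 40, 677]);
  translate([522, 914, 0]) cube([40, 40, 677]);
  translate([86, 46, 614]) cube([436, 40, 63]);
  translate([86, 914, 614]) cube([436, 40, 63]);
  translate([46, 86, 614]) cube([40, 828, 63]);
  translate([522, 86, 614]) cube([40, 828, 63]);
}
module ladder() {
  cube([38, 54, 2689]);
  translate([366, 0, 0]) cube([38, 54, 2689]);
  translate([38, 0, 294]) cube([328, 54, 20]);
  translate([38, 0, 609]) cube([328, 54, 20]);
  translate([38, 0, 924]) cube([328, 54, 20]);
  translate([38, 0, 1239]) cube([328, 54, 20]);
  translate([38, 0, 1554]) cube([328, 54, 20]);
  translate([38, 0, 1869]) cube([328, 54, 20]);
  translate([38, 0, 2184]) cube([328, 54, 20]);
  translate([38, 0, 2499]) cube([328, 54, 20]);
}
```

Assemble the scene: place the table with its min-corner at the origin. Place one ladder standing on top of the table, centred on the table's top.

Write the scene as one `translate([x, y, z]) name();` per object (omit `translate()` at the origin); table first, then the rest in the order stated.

table();
translate([102, 473, 711]) ladder();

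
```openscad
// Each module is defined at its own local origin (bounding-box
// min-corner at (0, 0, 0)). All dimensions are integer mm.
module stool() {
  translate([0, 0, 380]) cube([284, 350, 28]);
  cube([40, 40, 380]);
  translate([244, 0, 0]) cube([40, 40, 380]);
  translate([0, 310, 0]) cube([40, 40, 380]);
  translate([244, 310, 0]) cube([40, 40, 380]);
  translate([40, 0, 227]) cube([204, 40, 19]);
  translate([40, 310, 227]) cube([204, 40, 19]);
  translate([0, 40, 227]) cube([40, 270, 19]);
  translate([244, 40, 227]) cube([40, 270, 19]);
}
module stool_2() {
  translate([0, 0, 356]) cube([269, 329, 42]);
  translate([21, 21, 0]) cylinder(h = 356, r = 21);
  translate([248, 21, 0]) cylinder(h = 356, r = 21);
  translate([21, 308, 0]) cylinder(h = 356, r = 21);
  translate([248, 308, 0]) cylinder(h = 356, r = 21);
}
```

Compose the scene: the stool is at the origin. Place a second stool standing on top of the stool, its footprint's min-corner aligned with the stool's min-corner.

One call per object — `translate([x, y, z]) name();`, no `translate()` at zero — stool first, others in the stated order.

stool();
translate([0, 0, 408]) stool_2();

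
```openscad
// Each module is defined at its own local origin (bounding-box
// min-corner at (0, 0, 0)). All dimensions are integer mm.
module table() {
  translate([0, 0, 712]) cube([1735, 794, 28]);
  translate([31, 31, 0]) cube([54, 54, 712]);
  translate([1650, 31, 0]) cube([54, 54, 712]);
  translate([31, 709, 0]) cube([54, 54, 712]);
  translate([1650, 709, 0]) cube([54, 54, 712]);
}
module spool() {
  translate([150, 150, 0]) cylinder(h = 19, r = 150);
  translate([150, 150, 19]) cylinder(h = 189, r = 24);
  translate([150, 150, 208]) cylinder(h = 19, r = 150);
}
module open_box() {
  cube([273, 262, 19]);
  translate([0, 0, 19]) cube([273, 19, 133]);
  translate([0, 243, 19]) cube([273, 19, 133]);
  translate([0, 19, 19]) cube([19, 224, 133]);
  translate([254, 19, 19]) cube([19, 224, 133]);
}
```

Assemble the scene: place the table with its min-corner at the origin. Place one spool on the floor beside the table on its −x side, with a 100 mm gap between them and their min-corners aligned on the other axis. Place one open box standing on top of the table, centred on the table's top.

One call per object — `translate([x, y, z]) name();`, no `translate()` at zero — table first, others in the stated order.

table();
translate([-400, 0, 0]) spool();
translate([731, 266, 740]) open_box();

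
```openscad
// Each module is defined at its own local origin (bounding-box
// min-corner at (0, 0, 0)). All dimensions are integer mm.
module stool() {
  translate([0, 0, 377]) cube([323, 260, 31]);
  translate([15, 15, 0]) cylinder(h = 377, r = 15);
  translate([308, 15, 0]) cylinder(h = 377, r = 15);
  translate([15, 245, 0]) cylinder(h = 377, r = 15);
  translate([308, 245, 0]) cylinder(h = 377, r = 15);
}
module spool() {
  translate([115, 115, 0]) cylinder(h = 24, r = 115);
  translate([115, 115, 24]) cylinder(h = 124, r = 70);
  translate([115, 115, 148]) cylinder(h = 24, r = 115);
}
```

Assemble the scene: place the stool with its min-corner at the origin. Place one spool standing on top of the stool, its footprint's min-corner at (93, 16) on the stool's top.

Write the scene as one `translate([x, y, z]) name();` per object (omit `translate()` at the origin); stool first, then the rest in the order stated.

stool();
translate([93, 16, 408]) spool();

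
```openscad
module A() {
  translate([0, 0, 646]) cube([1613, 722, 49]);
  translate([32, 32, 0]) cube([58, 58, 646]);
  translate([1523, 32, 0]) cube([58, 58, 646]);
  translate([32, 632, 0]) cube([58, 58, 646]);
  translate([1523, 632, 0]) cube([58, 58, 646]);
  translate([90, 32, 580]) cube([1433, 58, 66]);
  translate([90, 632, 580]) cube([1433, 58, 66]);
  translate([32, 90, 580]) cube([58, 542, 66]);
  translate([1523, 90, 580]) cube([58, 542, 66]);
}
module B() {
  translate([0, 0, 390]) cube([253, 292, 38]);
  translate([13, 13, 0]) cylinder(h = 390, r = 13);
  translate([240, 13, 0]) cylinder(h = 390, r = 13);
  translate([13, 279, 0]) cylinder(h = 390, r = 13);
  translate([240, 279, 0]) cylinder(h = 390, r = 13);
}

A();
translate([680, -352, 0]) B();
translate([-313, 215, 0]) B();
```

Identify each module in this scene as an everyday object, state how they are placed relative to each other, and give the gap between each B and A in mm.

Each stool's nearest face is 60 mm from the table's bounding box.

A is a table. B is a stool. Two stools sit around the table at the −y, −x sides. The gap between each stool and the table is 60 mm.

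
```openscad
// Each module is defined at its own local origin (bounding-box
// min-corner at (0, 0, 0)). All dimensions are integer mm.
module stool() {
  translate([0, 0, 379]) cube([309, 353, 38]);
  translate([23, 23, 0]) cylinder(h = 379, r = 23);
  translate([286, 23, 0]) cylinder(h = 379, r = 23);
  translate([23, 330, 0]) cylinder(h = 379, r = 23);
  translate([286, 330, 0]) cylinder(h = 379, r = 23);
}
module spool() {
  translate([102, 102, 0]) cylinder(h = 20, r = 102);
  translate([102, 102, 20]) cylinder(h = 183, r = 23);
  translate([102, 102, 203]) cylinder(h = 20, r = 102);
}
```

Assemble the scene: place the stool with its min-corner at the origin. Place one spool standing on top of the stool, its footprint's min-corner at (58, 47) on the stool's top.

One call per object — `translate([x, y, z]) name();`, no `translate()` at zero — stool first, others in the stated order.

stool();
translate([58, 47, 417]) spool();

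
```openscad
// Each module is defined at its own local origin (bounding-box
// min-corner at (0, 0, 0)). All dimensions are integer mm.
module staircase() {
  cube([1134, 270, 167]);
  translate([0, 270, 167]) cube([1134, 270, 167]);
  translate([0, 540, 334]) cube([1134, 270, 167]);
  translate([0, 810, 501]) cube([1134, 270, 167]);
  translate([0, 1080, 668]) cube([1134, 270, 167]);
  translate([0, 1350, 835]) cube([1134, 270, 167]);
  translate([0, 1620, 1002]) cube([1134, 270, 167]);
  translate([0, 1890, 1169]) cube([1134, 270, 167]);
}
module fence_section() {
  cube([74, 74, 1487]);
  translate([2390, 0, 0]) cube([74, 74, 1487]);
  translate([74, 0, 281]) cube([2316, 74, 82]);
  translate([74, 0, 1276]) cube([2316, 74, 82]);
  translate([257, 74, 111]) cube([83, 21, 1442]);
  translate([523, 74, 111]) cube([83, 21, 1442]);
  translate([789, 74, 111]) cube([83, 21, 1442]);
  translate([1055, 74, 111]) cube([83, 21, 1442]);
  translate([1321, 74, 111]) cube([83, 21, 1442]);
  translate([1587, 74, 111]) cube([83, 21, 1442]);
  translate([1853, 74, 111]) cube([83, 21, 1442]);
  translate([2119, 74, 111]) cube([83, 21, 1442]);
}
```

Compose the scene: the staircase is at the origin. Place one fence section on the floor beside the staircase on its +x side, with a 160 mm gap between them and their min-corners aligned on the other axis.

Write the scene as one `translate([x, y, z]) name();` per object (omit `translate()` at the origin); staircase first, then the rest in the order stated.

staircase();
translate([1294, 0, 0]) fence_section();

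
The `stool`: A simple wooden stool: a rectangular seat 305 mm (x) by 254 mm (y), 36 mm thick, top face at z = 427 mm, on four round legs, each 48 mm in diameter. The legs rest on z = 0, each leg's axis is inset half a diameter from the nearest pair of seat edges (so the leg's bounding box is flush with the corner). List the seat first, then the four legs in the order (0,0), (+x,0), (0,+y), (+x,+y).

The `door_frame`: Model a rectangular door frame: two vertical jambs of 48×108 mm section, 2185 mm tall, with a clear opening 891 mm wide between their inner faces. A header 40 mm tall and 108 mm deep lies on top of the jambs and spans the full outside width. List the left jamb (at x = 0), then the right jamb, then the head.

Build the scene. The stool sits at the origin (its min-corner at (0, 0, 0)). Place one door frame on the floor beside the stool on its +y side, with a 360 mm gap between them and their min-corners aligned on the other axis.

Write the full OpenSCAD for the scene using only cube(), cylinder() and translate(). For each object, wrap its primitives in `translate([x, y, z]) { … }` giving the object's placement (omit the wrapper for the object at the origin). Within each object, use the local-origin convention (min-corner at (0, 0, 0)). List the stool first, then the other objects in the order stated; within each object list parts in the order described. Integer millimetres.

translate([0, 0, 391]) cube([305, 254, 36]);
translate([24, 24, 0]) cylinder(h = 391, r = 24);
translate([281, 24, 0]) cylinder(h = 391, r = 24);
translate([24, 230, 0]) cylinder(h = 391, r = 24);
translate([281, 230, 0]) cylinder(h = 391, r = 24);
translate([0, 614, 0]) {
  cube([48, 108, 2185]);
  translate([939, 0, 0]) cube([48, 108, 2185]);
  translate([0, 0, 2185]) cube([987, 108, 40]);
}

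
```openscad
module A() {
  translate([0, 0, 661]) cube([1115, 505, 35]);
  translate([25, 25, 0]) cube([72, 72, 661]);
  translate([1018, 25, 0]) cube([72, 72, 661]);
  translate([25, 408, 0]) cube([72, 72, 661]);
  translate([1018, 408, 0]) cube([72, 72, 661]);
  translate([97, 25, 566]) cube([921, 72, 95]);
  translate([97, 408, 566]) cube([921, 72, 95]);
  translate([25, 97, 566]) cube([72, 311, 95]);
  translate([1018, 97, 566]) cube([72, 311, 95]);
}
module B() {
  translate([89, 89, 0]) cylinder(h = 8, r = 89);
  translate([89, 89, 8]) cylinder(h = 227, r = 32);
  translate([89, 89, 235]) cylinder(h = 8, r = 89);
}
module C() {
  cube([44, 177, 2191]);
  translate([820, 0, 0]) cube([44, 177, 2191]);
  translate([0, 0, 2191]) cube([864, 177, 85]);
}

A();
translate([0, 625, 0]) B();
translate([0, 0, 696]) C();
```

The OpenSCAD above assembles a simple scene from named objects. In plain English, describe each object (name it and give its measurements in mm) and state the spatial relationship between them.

A is a table: top 1115 mm (x) × 505 mm (y), 35 mm thick, upper face at z = 696 mm, on four 72×72 mm square legs, each inset 25 mm from the nearest pair of top edges, running from z = 0 to the bottom of the top. Four apron rails, 72 mm thick and 95 mm tall, run between adjacent legs with their top edges flush with the underside of the top and their outer faces flush with the legs' outer faces.

B is a spool: two coaxial disc flanges of radius 89 mm and thickness 8 mm, joined by a core cylinder of radius 32 mm and height 227 mm. The lower flange rests on z = 0 and the three cylinders share a vertical axis.

C is a door frame. The clear opening is 776 mm wide and 2191 mm high. Two 44 mm wide jambs, 177 mm deep, stand either side of the opening from the floor to the top of the opening. A 85 mm thick head sits across the top of both jambs, spanning the full outside width of the frame.

The spool is on the floor beside the table on its +y side. The door frame is on top of the table.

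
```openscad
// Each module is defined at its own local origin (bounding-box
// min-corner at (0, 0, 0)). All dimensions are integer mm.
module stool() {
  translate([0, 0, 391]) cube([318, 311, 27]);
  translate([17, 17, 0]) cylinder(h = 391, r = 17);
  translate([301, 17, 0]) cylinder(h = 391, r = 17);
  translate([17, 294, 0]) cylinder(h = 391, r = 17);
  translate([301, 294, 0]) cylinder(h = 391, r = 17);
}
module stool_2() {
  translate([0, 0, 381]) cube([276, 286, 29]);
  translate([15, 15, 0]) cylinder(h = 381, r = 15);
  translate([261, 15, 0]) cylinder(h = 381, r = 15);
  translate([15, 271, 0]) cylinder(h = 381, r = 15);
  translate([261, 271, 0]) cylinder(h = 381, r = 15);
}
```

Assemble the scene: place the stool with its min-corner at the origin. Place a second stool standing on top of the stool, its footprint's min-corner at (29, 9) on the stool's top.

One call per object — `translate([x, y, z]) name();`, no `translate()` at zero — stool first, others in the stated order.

stool();
translate([29, 9, 418]) stool_2();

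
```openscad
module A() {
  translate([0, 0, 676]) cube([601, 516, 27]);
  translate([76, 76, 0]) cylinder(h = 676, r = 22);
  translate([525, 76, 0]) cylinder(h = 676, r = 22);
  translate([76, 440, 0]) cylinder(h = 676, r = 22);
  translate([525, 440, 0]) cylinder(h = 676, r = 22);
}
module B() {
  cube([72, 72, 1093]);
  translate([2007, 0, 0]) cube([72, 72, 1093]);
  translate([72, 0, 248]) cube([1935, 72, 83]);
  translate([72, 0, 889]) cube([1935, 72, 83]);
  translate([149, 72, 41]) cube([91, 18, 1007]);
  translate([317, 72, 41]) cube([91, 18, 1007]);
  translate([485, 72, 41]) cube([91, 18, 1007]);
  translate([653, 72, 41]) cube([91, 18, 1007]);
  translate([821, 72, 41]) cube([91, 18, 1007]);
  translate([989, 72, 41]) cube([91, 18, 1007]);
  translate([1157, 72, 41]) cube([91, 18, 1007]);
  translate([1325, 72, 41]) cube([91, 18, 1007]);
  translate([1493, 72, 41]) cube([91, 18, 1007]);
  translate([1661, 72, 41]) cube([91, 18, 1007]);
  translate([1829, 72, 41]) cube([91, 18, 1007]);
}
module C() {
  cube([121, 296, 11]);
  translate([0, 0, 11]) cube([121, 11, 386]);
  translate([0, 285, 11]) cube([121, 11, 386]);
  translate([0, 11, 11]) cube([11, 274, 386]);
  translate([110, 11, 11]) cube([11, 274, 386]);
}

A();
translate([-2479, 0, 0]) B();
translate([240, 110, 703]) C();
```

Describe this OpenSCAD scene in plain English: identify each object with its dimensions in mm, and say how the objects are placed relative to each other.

A is a table with a 601×516 mm rectangular top, 27 mm thick, top surface at z = 703 mm, supported by four round legs of 44 mm diameter, each leg's bounding box inset 54 mm from the nearest pair of top edges, running from the floor.

B is a fence section. Two 72×72 mm posts, 1093 mm tall, stand on the floor with a clear span of 1935 mm between their inner faces. Two horizontal rails of 72×83 mm section span the gap between the posts with their undersides at z = 248 mm and z = 889 mm, flush with the posts' −y face. 11 pickets, each 91 mm wide, 18 mm thick and 1007 mm tall, are fixed to the +y face of the rails with their bottoms at z = 41 mm, evenly spaced across the span with equal gaps (rounded down to the nearest mm) at the −x end and between each pair — any rounding remainder accumulates at the +x end.

C is an open storage box with external size 121×296×397 mm and wall thickness 11 mm (the base is also 11 mm thick). The base covers the whole footprint; the four walls stand on the base, with the y-facing walls full-width and the x-facing walls fitting between their inner faces.

The fence section is on the floor beside the table on its −x side. The open box is on top of the table, centred.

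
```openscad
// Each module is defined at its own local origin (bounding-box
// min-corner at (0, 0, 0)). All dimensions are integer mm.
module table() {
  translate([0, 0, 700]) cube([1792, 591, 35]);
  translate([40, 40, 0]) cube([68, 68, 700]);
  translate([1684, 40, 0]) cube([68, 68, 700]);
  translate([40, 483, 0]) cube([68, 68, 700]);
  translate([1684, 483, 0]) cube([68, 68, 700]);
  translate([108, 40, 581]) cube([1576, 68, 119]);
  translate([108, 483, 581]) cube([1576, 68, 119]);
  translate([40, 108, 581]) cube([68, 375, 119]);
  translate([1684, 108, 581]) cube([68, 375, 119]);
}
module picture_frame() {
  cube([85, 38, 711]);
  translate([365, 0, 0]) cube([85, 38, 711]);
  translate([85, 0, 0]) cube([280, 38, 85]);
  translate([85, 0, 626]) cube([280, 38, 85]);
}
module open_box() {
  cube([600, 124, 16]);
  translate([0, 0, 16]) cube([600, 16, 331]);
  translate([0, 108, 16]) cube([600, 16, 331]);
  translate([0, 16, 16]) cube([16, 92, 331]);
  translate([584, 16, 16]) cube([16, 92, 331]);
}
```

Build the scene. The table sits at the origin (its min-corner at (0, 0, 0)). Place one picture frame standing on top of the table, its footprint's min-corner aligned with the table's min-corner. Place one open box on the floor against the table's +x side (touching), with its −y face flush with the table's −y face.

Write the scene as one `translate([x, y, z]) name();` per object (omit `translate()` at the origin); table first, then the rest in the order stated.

table();
translate([0, 0, 735]) picture_frame();
translate([1792, 0, 0]) open_box();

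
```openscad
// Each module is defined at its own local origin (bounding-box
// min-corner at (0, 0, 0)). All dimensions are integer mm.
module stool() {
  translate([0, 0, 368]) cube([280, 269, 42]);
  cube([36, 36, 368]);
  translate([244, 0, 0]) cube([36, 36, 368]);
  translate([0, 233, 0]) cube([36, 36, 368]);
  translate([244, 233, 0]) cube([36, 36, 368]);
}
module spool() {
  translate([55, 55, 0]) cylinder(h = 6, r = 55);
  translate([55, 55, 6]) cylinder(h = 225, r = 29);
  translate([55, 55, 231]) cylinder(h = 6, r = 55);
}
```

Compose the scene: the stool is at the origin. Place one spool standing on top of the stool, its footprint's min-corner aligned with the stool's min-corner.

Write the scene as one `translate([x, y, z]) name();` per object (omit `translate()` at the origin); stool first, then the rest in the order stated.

stool();
translate([0, 0, 410]) spool();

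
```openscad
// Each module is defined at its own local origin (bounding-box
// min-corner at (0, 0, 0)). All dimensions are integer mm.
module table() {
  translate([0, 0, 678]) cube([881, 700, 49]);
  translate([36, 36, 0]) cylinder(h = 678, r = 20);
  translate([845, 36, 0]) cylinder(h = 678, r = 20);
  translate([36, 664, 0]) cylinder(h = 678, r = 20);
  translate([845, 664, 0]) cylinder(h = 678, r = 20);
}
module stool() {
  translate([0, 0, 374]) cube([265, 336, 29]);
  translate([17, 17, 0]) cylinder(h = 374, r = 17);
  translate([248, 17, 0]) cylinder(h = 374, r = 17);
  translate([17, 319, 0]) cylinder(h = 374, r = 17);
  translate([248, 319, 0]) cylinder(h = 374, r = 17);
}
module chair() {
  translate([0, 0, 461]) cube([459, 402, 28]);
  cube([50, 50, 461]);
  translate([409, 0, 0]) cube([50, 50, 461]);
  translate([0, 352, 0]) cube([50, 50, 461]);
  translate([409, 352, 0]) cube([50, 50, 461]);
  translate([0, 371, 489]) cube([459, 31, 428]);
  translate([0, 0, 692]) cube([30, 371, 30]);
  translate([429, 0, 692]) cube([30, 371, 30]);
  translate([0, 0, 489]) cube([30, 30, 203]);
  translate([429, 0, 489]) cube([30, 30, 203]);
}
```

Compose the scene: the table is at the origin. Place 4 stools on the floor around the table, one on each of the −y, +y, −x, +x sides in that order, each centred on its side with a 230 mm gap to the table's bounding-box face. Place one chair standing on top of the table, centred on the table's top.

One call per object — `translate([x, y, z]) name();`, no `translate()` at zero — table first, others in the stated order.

table();
translate([308, -566, 0]) stool();
translate([308, 930, 0]) stool();
translate([-495, 182, 0]) stool();
translate([1111, 182, 0]) stool();
translate([211, 149, 727]) chair();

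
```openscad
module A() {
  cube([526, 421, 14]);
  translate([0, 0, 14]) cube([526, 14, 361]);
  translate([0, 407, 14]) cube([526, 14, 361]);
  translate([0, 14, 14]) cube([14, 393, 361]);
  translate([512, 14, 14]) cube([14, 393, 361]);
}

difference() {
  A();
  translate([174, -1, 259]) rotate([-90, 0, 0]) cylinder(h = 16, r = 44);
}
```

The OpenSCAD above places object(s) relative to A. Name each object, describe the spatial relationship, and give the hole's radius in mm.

A is an open box. The open box has a circular hole through its front wall. The hole's radius is 44 mm.

The subtracted cylinder has r = 44 mm.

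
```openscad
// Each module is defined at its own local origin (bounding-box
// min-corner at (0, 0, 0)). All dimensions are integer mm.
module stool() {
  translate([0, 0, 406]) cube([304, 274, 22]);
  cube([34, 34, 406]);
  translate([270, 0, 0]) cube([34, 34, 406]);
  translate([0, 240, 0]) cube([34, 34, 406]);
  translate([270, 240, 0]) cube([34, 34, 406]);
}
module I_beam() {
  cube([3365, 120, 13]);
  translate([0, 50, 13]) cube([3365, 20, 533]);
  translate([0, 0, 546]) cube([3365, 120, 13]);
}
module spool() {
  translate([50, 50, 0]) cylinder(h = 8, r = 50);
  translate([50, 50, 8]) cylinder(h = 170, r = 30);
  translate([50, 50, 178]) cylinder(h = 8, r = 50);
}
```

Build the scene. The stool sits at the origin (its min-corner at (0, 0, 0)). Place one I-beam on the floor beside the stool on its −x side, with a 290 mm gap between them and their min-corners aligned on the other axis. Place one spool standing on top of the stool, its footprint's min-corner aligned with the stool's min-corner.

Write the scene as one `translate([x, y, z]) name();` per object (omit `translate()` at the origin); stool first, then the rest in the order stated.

stool();
translate([-3655, 0, 0]) I_beam();
translate([0, 0, 428]) spool();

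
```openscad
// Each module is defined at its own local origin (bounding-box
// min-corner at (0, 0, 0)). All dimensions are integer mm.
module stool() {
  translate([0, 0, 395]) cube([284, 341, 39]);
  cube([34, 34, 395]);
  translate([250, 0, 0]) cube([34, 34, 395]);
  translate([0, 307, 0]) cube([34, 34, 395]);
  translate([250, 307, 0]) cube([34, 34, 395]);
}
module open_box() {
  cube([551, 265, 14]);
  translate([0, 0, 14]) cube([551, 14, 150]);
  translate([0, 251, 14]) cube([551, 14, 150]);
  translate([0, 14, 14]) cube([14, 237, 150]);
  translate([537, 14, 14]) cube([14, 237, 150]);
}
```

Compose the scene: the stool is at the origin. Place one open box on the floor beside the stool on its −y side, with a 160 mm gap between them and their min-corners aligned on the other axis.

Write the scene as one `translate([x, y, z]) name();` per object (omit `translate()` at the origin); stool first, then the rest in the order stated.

stool();
translate([0, -425, 0]) open_box();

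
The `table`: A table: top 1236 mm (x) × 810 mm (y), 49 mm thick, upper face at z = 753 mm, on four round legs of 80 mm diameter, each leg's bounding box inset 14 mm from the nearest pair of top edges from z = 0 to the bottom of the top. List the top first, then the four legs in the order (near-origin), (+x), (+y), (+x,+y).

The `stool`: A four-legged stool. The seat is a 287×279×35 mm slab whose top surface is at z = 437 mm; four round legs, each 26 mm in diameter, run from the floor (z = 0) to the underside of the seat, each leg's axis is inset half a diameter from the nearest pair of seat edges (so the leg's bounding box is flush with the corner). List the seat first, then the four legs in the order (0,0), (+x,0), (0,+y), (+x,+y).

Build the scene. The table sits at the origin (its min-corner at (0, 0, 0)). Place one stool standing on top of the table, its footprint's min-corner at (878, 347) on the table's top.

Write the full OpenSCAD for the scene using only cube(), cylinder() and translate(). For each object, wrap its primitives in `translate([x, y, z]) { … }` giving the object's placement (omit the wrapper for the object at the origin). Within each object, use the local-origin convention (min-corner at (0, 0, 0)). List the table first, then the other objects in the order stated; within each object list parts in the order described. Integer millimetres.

translate([0, 0, 704]) cube([1236, 810, 49]);
translate([54, 54, 0]) cylinder(h = 704, r = 40);
translate([1182, 54, 0]) cylinder(h = 704, r = 40);
translate([54, 756, 0]) cylinder(h = 704, r = 40);
translate([1182, 756, 0]) cylinder(h = 704, r = 40);
translate([878, 347, 753]) {
  translate([0, 0, 402]) cube([287, 279, 35]);
  translate([13, 13, 0]) cylinder(h = 402, r = 13);
  translate([274, 13, 0]) cylinder(h = 402, r = 13);
  translate([13, 266, 0]) cylinder(h = 402, r = 13);
  translate([274, 266, 0]) cylinder(h = 402, r = 13);
}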